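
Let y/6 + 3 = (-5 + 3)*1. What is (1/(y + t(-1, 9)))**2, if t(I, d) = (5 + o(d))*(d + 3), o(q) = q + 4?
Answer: 1/34596 ≈ 2.8905e-5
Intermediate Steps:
o(q) = 4 + q
t(I, d) = (3 + d)*(9 + d) (t(I, d) = (5 + (4 + d))*(d + 3) = (9 + d)*(3 + d) = (3 + d)*(9 + d))
y = -30 (y = -18 + 6*((-5 + 3)*1) = -18 + 6*(-2*1) = -18 + 6*(-2) = -18 - 12 = -30)
(1/(y + t(-1, 9)))**2 = (1/(-30 + (27 + 9**2 + 12*9)))**2 = (1/(-30 + (27 + 81 + 108)))**2 = (1/(-30 + 216))**2 = (1/186)**2 = 1/34596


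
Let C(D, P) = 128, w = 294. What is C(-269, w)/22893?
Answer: 128/22893 ≈ 0.0055912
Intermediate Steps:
C(-269, w)/22893 = 128/22893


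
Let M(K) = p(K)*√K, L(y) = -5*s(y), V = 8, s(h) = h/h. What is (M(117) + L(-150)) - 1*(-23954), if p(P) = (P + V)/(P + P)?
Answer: 23949 + 125*√13/78 ≈ 23955.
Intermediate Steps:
s(h) = 1
L(y) = -5 (L(y) = -5*1 = -5)
p(P) = (8 + P)/(2*P) (p(P) = (P + 8)/(P + P) = (8 + P)/((2*P)) = (8 + P)*(1/(2*P)) = (8 + P)/(2*P))
M(K) = (8 + K)/(2*√K) (M(K) = ((8 + K)/(2*K))*√K = (8 + K)/(2*√K))
(M(117) + L(-150)) - 1*(-23954) = ((8 + 117)/(2*√117) - 5) - 1*(-23954) = ((½)*(√13/39)*125 - 5) + 23954 = (125*√13/78 - 5) + 23954 = (-5 + 125*√13/78) + 23954 = 23949 + 125*√13/78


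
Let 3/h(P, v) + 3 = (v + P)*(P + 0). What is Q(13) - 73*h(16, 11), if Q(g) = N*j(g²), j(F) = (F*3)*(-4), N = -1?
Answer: 289931/143 ≈ 2027.5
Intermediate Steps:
j(F) = -12*F (j(F) = (3*F)*(-4) = -12*F)
h(P, v) = 3/(-3 + P*(P + v)) (h(P, v) = 3/(-3 + (v + P)*(P + 0)) = 3/(-3 + (P + v)*P) = 3/(-3 + P*(P + v)))
Q(g) = 12*g² (Q(g) = -(-12)*g² = 12*g²)
Q(13) - 73*h(16, 11) = 12*13² - 219/(-3 + 16² + 16*11) = 12*169 - 219/(-3 + 256 + 176) = 2028 - 219/429 = 2028 - 73*1/143 = 2028 - 73/143 = 289931/143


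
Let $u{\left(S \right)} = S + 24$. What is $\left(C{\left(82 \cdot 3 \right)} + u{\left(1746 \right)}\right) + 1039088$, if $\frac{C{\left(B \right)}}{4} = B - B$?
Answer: $1040858$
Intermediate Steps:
$C{\left(B \right)} = 0$ ($C{\left(B \right)} = 4 \left(B - B\right) = 4 \cdot 0 = 0$)
$u{\left(S \right)} = 24 + S$
$\left(C{\left(82 \cdot 3 \right)} + u{\left(1746 \right)}\right) + 1039088 = \left(0 + \left(24 + 1746\right)\right) + 1039088 = \left(0 + 1770\right) + 1039088 = 1770 + 1039088 = 1040858$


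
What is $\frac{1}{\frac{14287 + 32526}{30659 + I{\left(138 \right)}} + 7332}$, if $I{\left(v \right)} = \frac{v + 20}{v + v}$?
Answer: $\frac{4231021}{31028306166} \approx 0.00013636$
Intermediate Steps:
$I{\left(v \right)} = \frac{20 + v}{2 v}$
$\frac{1}{\frac{14287 + 32526}{30659 + I{\left(138 \right)}} + 7332} = \frac{1}{\frac{14287 + 32526}{30659 + \frac{20 + 138}{2 \cdot 138}} + 7332} = \frac{1}{\frac{46813}{30659 + \frac{1}{2} \cdot \frac{1}{138} \cdot 158} + 7332} = \frac{1}{\frac{46813}{30659 + \frac{79}{138}} + 7332} = \frac{1}{\frac{46813}{\frac{4231021}{138}} + 7332} = \frac{1}{46813 \cdot \frac{138}{4231021} + 7332} = \frac{1}{\frac{6460194}{4231021} + 7332} = \frac{1}{\frac{31028306166}{4231021}} = \frac{4231021}{31028306166}$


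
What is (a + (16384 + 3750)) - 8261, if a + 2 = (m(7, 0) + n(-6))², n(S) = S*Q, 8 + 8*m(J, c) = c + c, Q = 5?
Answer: 12832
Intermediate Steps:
m(J, c) = -1 + c/4 (m(J, c) = -1 + (c + c)/8 = -1 + (2*c)/8 = -1 + c/4)
n(S) = 5*S (n(S) = S*5 = 5*S)
a = 959 (a = -2 + ((-1 + (¼)*0) + 5*(-6))² = -2 + ((-1 + 0) - 30)² = -2 + (-1 - 30)² = -2 + (-31)² = -2 + 961 = 959)
(a + (16384 + 3750)) - 8261 = (959 + (16384 + 3750)) - 8261 = (959 + 20134) - 8261 = 21093 - 8261 = 12832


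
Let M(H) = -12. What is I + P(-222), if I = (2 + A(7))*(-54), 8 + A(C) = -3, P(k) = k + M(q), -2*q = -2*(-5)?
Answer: 252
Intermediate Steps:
q = -5 (q = -(-1)*(-5) = -½*10 = -5)
P(k) = -12 + k (P(k) = k - 12 = -12 + k)
A(C) = -11 (A(C) = -8 - 3 = -11)
I = 486 (I = (2 - 11)*(-54) = -9*(-54) = 486)
I + P(-222) = 486 + (-12 - 222) = 486 - 234 = 252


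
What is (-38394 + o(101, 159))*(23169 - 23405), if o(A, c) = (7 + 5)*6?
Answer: 9043992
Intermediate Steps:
o(A, c) = 72 (o(A, c) = 12*6 = 72)
(-38394 + o(101, 159))*(23169 - 23405) = (-38394 + 72)*(23169 - 23405) = -38322*(-236) = 9043992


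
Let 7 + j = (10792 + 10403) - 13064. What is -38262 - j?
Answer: -46386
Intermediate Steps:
j = 8124 (j = -7 + ((10792 + 10403) - 13064) = -7 + (21195 - 13064) = -7 + 8131 = 8124)
-38262 - j = -38262 - 1*8124 = -38262 - 8124 = -46386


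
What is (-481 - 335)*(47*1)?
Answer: -38352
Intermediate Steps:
(-481 - 335)*(47*1) = -816*47 = -38352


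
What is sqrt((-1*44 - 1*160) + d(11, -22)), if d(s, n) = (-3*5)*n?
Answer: 3*sqrt(14) ≈ 11.225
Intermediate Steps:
d(s, n) = -15*n
sqrt((-1*44 - 1*160) + d(11, -22)) = sqrt((-1*44 - 1*160) - 15*(-22)) = sqrt((-44 - 160) + 330) = sqrt(-204 + 330) = sqrt(126) = 3*sqrt(14)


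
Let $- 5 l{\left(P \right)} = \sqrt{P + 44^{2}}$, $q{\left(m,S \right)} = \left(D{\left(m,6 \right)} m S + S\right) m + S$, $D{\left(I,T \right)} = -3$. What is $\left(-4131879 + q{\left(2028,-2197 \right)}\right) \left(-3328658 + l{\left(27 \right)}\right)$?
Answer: $-90202536725152816 - \frac{27098769752 \sqrt{1963}}{5} \approx -9.0203 \cdot 10^{16}$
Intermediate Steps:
$q{\left(m,S \right)} = S + m \left(S - 3 S m\right)$ ($q{\left(m,S \right)} = \left(- 3 m S + S\right) m + S = \left(- 3 S m + S\right) m + S = \left(S - 3 S m\right) m + S = m \left(S - 3 S m\right) + S = S + m \left(S - 3 S m\right)$)
$l{\left(P \right)} = - \frac{\sqrt{1936 + P}}{5}$ ($l{\left(P \right)} = - \frac{\sqrt{P + 44^{2}}}{5} = - \frac{\sqrt{P + 1936}}{5} = - \frac{\sqrt{1936 + P}}{5}$)
$\left(-4131879 + q{\left(2028,-2197 \right)}\right) \left(-3328658 + l{\left(27 \right)}\right) = \left(-4131879 - 2197 \left(1 + 2028 - 3 \cdot 2028^{2}\right)\right) \left(-3328658 - \frac{\sqrt{1936 + 27}}{5}\right) = \left(-4131879 - 2197 \left(1 + 2028 - 12338352\right)\right) \left(-3328658 - \frac{\sqrt{1963}}{5}\right) = \left(-4131879 - -27102901631\right) \left(-3328658 - \frac{\sqrt{1963}}{5}\right) = \left(-4131879 + 27102901631\right) \left(-3328658 - \frac{\sqrt{1963}}{5}\right) = 27098769752 \left(-3328658 - \frac{\sqrt{1963}}{5}\right) = -90202536725152816 - \frac{27098769752 \sqrt{1963}}{5}$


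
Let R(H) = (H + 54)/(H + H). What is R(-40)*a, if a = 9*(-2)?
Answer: 63/20 ≈ 3.1500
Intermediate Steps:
R(H) = (54 + H)/(2*H) (R(H) = (54 + H)/((2*H)) = (54 + H)*(1/(2*H)) = (54 + H)/(2*H))
a = -18
R(-40)*a = ((½)*(54 - 40)/(-40))*(-18) = ((½)*(-1/40)*14)*(-18) = -7/40*(-18) = 63/20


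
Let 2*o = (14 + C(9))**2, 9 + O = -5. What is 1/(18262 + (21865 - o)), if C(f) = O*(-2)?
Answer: 1/39245 ≈ 2.5481e-5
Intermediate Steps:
O = -14 (O = -9 - 5 = -14)
C(f) = 28 (C(f) = -14*(-2) = 28)
o = 882 (o = (14 + 28)**2/2 = (1/2)*42**2 = (1/2)*1764 = 882)
1/(18262 + (21865 - o)) = 1/(18262 + (21865 - 1*882)) = 1/(18262 + (21865 - 882)) = 1/(18262 + 20983) = 1/39245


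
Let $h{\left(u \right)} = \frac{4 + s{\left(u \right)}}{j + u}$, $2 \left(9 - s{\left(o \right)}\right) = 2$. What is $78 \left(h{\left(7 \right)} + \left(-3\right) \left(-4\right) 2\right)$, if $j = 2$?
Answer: $1976$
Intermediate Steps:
$s{\left(o \right)} = 8$ ($s{\left(o \right)} = 9 - 1 = 8$)
$h{\left(u \right)} = \frac{12}{2 + u}$ ($h{\left(u \right)} = \frac{4 + 8}{2 + u} = \frac{12}{2 + u}$)
$78 \left(h{\left(7 \right)} + \left(-3\right) \left(-4\right) 2\right) = 78 \left(\frac{12}{2 + 7} + \left(-3\right) \left(-4\right) 2\right) = 78 \left(\frac{12}{9} + 12 \cdot 2\right) = 78 \left(12 \cdot \frac{1}{9} + 24\right) = 78 \left(\frac{4}{3} + 24\right) = 78 \cdot \frac{76}{3} = 1976$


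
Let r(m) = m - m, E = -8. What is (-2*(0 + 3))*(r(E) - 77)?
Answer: 462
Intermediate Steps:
r(m) = 0
(-2*(0 + 3))*(r(E) - 77) = (-2*(0 + 3))*(0 - 77) = -2*3*(-77) = -6*(-77) = 462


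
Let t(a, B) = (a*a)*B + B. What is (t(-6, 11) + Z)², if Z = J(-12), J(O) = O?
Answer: 156025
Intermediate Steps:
t(a, B) = B + B*a² (t(a, B) = a²*B + B = B*a² + B = B + B*a²)
Z = -12
(t(-6, 11) + Z)² = (11*(1 + (-6)²) - 12)² = (11*(1 + 36) - 12)² = (11*37 - 12)² = (407 - 12)² = 395² = 156025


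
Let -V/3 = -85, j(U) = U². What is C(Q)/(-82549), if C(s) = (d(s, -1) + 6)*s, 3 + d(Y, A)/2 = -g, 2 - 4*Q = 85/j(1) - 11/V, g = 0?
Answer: 0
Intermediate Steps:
V = 255 (V = -3*(-85) = 255)
Q = -10577/510 (Q = ½ - (85/(1²) - 11/255)/4 = ½ - (85/1 - 11*1/255)/4 = ½ - (85*1 - 11/255)/4 = ½ - (85 - 11/255)/4 = ½ - ¼*21664/255 = ½ - 5416/255 = -10577/510 ≈ -20.739)
d(Y, A) = -6 (d(Y, A) = -6 + 2*(-1*0) = -6 + 2*0 = -6 + 0 = -6)
C(s) = 0 (C(s) = (-6 + 6)*s = 0*s = 0)
C(Q)/(-82549) = 0/(-82549) = 0*(-1/82549) = 0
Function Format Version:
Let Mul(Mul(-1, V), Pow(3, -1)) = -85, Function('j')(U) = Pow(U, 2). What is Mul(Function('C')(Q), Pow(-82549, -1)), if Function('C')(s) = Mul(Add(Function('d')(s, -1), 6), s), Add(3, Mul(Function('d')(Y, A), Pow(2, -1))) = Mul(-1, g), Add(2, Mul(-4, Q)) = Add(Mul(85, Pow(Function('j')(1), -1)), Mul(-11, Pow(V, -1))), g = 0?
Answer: 0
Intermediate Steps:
V = 255 (V = Mul(-3, -85) = 255)
Q = Rational(-10577, 510) (Q = Add(Rational(1, 2), Mul(Rational(-1, 4), Add(Mul(85, Pow(Pow(1, 2), -1)), Mul(-11, Pow(255, -1))))) = Add(Rational(1, 2), Mul(Rational(-1, 4), Add(Mul(85, Pow(1, -1)), Mul(-11, Rational(1, 255))))) = Add(Rational(1, 2), Mul(Rational(-1, 4), Add(Mul(85, 1), Rational(-11, 255)))) = Add(Rational(1, 2), Mul(Rational(-1, 4), Add(85, Rational(-11, 255)))) = Add(Rational(1, 2), Mul(Rational(-1, 4), Rational(21664, 255))) = Add(Rational(1, 2), Rational(-5416, 255)) = Rational(-10577, 510) ≈ -20.739)
Function('d')(Y, A) = -6 (Function('d')(Y, A) = Add(-6, Mul(2, Mul(-1, 0))) = Add(-6, Mul(2, 0)) = Add(-6, 0) = -6)
Function('C')(s) = 0 (Function('C')(s) = Mul(Add(-6, 6), s) = Mul(0, s) = 0)
Mul(Function('C')(Q), Pow(-82549, -1)) = Mul(0, Pow(-82549, -1)) = Mul(0, Rational(-1, 82549)) = 0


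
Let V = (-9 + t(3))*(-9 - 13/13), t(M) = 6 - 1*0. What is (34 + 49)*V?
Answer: 2490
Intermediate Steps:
t(M) = 6 (t(M) = 6 + 0 = 6)
V = 30 (V = (-9 + 6)*(-9 - 13/13) = -3*(-9 - 13*1/13) = -3*(-9 - 1) = -3*(-10) = 30)
(34 + 49)*V = (34 + 49)*30 = 83*30 = 2490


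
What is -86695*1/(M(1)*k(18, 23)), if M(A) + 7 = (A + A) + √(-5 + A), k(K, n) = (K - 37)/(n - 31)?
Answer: 3467800/551 + 1387120*I/551 ≈ 6293.6 + 2517.5*I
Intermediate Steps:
k(K, n) = (-37 + K)/(-31 + n)
M(A) = -7 + √(-5 + A) + 2*A (M(A) = -7 + ((A + A) + √(-5 + A)) = -7 + (2*A + √(-5 + A)) = -7 + (√(-5 + A) + 2*A) = -7 + √(-5 + A) + 2*A)
-86695*1/(M(1)*k(18, 23)) = -86695*(-31 + 23)/((-37 + 18)*(-7 + √(-5 + 1) + 2*1)) = -86695*8/(19*(-7 + √(-4) + 2)) = -86695*8/(19*(-7 + 2*I + 2)) = -(-3467800/551 - 1387120*I/551) = -86695*64*(-95/8 - 19*I/4)/10469 = -5548480*(-95/8 - 19*I/4)/10469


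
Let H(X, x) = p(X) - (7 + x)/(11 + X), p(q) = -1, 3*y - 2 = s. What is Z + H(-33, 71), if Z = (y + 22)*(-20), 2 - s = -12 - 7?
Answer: -19496/33 ≈ -590.79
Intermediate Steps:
s = 21 (s = 2 - (-12 - 7) = 2 - 1*(-19) = 2 + 19 = 21)
y = 23/3 (y = 2/3 + (1/3)*21 = 2/3 + 7 = 23/3 ≈ 7.6667)
H(X, x) = -1 - (7 + x)/(11 + X)
Z = -1780/3 (Z = (23/3 + 22)*(-20) = (89/3)*(-20) = -1780/3 ≈ -593.33)
Z + H(-33, 71) = -1780/3 + (-18 - 1*(-33) - 1*71)/(11 - 33) = -1780/3 + (-18 + 33 - 71)/(-22) = -1780/3 - 1/22*(-56) = -1780/3 + 28/11 = -19496/33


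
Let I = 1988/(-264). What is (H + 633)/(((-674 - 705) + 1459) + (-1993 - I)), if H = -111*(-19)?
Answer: -180972/125761 ≈ -1.4390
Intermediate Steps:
H = 2109
I = -497/66 (I = 1988*(-1/264) = -497/66 ≈ -7.5303)
(H + 633)/(((-674 - 705) + 1459) + (-1993 - I)) = (2109 + 633)/(((-674 - 705) + 1459) + (-1993 - 1*(-497/66))) = 2742/((-1379 + 1459) + (-1993 + 497/66)) = 2742/(80 - 131041/66) = 2742/(-125761/66) = 2742*(-66/125761) = -180972/125761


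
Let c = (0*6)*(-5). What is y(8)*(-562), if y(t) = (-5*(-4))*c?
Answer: 0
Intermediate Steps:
c = 0 (c = 0*(-5) = 0)
y(t) = 0 (y(t) = -5*(-4)*0 = 20*0 = 0)
y(8)*(-562) = 0*(-562) = 0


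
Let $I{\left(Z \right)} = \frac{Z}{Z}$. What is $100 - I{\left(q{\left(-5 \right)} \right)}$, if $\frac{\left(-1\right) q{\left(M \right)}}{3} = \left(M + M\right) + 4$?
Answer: $99$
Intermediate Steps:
$q{\left(M \right)} = -12 - 6 M$ ($q{\left(M \right)} = - 3 \left(\left(M + M\right) + 4\right) = - 3 \left(2 M + 4\right) = - 3 \left(4 + 2 M\right) = -12 - 6 M$)
$I{\left(Z \right)} = 1$
$100 - I{\left(q{\left(-5 \right)} \right)} = 100 - 1 = 99$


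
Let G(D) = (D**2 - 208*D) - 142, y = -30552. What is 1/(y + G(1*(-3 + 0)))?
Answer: -1/30061 ≈ -3.3266e-5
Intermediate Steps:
G(D) = -142 + D**2 - 208*D
1/(y + G(1*(-3 + 0))) = 1/(-30552 + (-142 + (1*(-3 + 0))**2 - 208*(-3 + 0))) = 1/(-30552 + (-142 + (1*(-3))**2 - 208*(-3))) = 1/(-30552 + (-142 + (-3)**2 - 208*(-3))) = 1/(-30552 + (-142 + 9 + 624)) = 1/(-30552 + 491) = 1/(-30061) = -1/30061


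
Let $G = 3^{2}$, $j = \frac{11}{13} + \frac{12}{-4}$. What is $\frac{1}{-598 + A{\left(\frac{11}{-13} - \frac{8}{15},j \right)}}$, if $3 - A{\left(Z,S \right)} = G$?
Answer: $- \frac{1}{604} \approx -0.0016556$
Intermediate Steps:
$j = - \frac{28}{13}$ ($j = 11 \cdot \frac{1}{13} + 12 \left(- \frac{1}{4}\right) = \frac{11}{13} - 3 = - \frac{28}{13} \approx -2.1538$)
$G = 9$
$A{\left(Z,S \right)} = -6$ ($A{\left(Z,S \right)} = 3 - 9 = -6$)
$\frac{1}{-598 + A{\left(\frac{11}{-13} - \frac{8}{15},j \right)}} = \frac{1}{-598 - 6} = \frac{1}{-604} = - \frac{1}{604}$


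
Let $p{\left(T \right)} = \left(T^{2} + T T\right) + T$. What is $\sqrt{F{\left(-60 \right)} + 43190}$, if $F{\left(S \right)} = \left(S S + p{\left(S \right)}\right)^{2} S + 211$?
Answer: $i \sqrt{6920812599} \approx 83191.0 i$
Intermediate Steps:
$p{\left(T \right)} = T + 2 T^{2}$ ($p{\left(T \right)} = \left(T^{2} + T^{2}\right) + T = 2 T^{2} + T = T + 2 T^{2}$)
$F{\left(S \right)} = 211 + S \left(S^{2} + S \left(1 + 2 S\right)\right)^{2}$ ($F{\left(S \right)} = \left(S S + S \left(1 + 2 S\right)\right)^{2} S + 211 = \left(S^{2} + S \left(1 + 2 S\right)\right)^{2} S + 211 = S \left(S^{2} + S \left(1 + 2 S\right)\right)^{2} + 211 = 211 + S \left(S^{2} + S \left(1 + 2 S\right)\right)^{2}$)
$\sqrt{F{\left(-60 \right)} + 43190} = \sqrt{\left(211 + \left(-60\right)^{3} \left(1 + 3 \left(-60\right)\right)^{2}\right) + 43190} = \sqrt{\left(211 - 216000 \left(1 - 180\right)^{2}\right) + 43190} = \sqrt{\left(211 - 216000 \left(-179\right)^{2}\right) + 43190} = \sqrt{\left(211 - 6920856000\right) + 43190} = \sqrt{-6920855789 + 43190} = \sqrt{-6920812599} = i \sqrt{6920812599}$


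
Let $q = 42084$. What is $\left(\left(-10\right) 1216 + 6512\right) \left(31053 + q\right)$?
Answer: $-413077776$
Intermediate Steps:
$\left(\left(-10\right) 1216 + 6512\right) \left(31053 + q\right) = \left(\left(-10\right) 1216 + 6512\right) \left(31053 + 42084\right) = \left(-12160 + 6512\right) 73137 = \left(-5648\right) 73137 = -413077776$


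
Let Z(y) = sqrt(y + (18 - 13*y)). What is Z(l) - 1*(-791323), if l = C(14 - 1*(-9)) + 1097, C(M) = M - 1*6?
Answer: 791323 + 5*I*sqrt(534) ≈ 7.9132e+5 + 115.54*I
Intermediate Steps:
C(M) = -6 + M (C(M) = M - 6 = -6 + M)
l = 1114 (l = (-6 + (14 - 1*(-9))) + 1097 = (-6 + (14 + 9)) + 1097 = (-6 + 23) + 1097 = 17 + 1097 = 1114)
Z(y) = sqrt(18 - 12*y)
Z(l) - 1*(-791323) = sqrt(18 - 12*1114) - 1*(-791323) = sqrt(18 - 13368) + 791323 = sqrt(-13350) + 791323 = 5*I*sqrt(534) + 791323 = 791323 + 5*I*sqrt(534)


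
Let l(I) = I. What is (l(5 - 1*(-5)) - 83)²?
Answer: 5329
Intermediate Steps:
(l(5 - 1*(-5)) - 83)² = ((5 - 1*(-5)) - 83)² = ((5 + 5) - 83)² = (10 - 83)² = (-73)² = 5329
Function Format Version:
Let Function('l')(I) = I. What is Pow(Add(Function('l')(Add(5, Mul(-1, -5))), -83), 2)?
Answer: 5329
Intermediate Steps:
Pow(Add(Function('l')(Add(5, Mul(-1, -5))), -83), 2) = Pow(Add(Add(5, Mul(-1, -5)), -83), 2) = Pow(Add(Add(5, 5), -83), 2) = Pow(Add(10, -83), 2) = Pow(-73, 2) = 5329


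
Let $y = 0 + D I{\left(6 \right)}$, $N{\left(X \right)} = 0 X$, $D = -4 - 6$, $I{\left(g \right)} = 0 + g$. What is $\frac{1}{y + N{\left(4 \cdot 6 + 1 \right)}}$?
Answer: $- \frac{1}{60} \approx -0.016667$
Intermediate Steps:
$I{\left(g \right)} = g$
$D = -10$
$N{\left(X \right)} = 0$
$y = -60$ ($y = 0 - 60 = -60$)
$\frac{1}{y + N{\left(4 \cdot 6 + 1 \right)}} = \frac{1}{-60 + 0} = \frac{1}{-60} = - \frac{1}{60}$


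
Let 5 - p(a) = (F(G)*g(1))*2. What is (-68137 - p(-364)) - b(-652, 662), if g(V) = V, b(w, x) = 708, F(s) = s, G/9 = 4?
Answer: -68778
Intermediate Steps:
G = 36 (G = 9*4 = 36)
p(a) = -67 (p(a) = 5 - 36*1*2 = 5 - 36*2 = 5 - 1*72 = 5 - 72 = -67)
(-68137 - p(-364)) - b(-652, 662) = (-68137 - 1*(-67)) - 1*708 = (-68137 + 67) - 708 = -68070 - 708 = -68778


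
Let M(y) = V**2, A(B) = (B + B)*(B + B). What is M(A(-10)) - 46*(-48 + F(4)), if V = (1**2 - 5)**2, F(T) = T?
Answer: 2280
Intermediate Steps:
V = 16 (V = (1 - 5)**2 = (-4)**2 = 16)
A(B) = 4*B**2 (A(B) = (2*B)*(2*B) = 4*B**2)
M(y) = 256 (M(y) = 16**2 = 256)
M(A(-10)) - 46*(-48 + F(4)) = 256 - 46*(-48 + 4) = 256 - 46*(-44) = 256 + 2024 = 2280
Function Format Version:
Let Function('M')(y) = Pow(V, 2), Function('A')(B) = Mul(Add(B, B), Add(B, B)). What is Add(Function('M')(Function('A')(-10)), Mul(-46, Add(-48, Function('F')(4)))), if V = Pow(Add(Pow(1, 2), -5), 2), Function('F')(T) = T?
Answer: 2280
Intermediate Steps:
V = 16 (V = Pow(Add(1, -5), 2) = Pow(-4, 2) = 16)
Function('A')(B) = Mul(4, Pow(B, 2)) (Function('A')(B) = Mul(Mul(2, B), Mul(2, B)) = Mul(4, Pow(B, 2)))
Function('M')(y) = 256 (Function('M')(y) = Pow(16, 2) = 256)
Add(Function('M')(Function('A')(-10)), Mul(-46, Add(-48, Function('F')(4)))) = Add(256, Mul(-46, Add(-48, 4))) = Add(256, Mul(-46, -44)) = Add(256, 2024) = 2280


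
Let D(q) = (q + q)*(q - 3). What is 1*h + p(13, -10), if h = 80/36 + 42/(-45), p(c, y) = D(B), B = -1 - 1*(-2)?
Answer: -122/45 ≈ -2.7111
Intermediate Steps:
B = 1 (B = -1 + 2 = 1)
D(q) = 2*q*(-3 + q) (D(q) = (2*q)*(-3 + q) = 2*q*(-3 + q))
p(c, y) = -4 (p(c, y) = 2*1*(-3 + 1) = 2*1*(-2) = -4)
h = 58/45 (h = 80*(1/36) + 42*(-1/45) = 20/9 - 14/15 = 58/45 ≈ 1.2889)
1*h + p(13, -10) = 1*(58/45) - 4 = 58/45 - 4 = -122/45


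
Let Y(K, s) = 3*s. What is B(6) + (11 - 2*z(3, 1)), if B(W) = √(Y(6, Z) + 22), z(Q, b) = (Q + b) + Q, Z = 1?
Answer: 2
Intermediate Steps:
z(Q, b) = b + 2*Q
B(W) = 5 (B(W) = √(3*1 + 22) = √(3 + 22) = √25 = 5)
B(6) + (11 - 2*z(3, 1)) = 5 + (11 - 2*(1 + 2*3)) = 5 + (11 - 2*(1 + 6)) = 5 + (11 - 2*7) = 5 + (11 - 14) = 5 - 3 = 2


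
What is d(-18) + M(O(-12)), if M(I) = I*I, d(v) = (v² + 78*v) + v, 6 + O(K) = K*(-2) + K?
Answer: -1062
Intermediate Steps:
O(K) = -6 - K (O(K) = -6 + (K*(-2) + K) = -6 + (-2*K + K) = -6 - K)
d(v) = v² + 79*v
M(I) = I²
d(-18) + M(O(-12)) = -18*(79 - 18) + (-6 - 1*(-12))² = -18*61 + (-6 + 12)² = -1098 + 6² = -1098 + 36 = -1062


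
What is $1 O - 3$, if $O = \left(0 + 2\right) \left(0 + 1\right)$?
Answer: $-1$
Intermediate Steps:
$O = 2$ ($O = 2 \cdot 1 = 2$)
$1 O - 3 = 1 \cdot 2 - 3 = 2 - 3 = -1$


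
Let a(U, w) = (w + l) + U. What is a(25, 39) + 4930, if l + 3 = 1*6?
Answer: 4997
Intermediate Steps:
l = 3 (l = -3 + 1*6 = -3 + 6 = 3)
a(U, w) = 3 + U + w (a(U, w) = (w + 3) + U = (3 + w) + U = 3 + U + w)
a(25, 39) + 4930 = (3 + 25 + 39) + 4930 = 67 + 4930 = 4997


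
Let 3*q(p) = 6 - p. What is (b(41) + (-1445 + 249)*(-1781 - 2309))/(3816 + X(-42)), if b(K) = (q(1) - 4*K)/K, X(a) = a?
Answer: 601671233/464202 ≈ 1296.1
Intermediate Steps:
q(p) = 2 - p/3 (q(p) = (6 - p)/3 = 2 - p/3)
b(K) = (5/3 - 4*K)/K (b(K) = ((2 - 1/3*1) - 4*K)/K = ((2 - 1/3) - 4*K)/K = (5/3 - 4*K)/K)
(b(41) + (-1445 + 249)*(-1781 - 2309))/(3816 + X(-42)) = ((-4 + (5/3)/41) + (-1445 + 249)*(-1781 - 2309))/(3816 - 42) = ((-4 + (5/3)*(1/41)) - 1196*(-4090))/3774 = ((-4 + 5/123) + 4891640)*(1/3774) = (-487/123 + 4891640)*(1/3774) = (601671233/123)*(1/3774) = 601671233/464202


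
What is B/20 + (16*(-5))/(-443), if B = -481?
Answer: -211483/8860 ≈ -23.869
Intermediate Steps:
B/20 + (16*(-5))/(-443) = -481/20 + (16*(-5))/(-443) = -481*1/20 - 80*(-1/443) = -481/20 + 80/443 = -211483/8860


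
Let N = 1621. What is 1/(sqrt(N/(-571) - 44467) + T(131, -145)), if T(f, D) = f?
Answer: 74801/35191209 - I*sqrt(14498990738)/35191209 ≈ 0.0021256 - 0.0034216*I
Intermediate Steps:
1/(sqrt(N/(-571) - 44467) + T(131, -145)) = 1/(sqrt(1621/(-571) - 44467) + 131) = 1/(sqrt(1621*(-1/571) - 44467) + 131) = 1/(sqrt(-1621/571 - 44467) + 131) = 1/(sqrt(-25392278/571) + 131) = 1/(I*sqrt(14498990738)/571 + 131) = 1/(131 + I*sqrt(14498990738)/571)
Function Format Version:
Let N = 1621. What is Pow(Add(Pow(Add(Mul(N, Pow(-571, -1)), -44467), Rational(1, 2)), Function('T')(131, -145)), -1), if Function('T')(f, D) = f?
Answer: Add(Rational(74801, 35191209), Mul(Rational(-1, 35191209), I, Pow(14498990738, Rational(1, 2)))) ≈ Add(0.0021256, Mul(-0.0034216, I))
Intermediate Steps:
Pow(Add(Pow(Add(Mul(N, Pow(-571, -1)), -44467), Rational(1, 2)), Function('T')(131, -145)), -1) = Pow(Add(Pow(Add(Mul(1621, Pow(-571, -1)), -44467), Rational(1, 2)), 131), -1) = Pow(Add(Pow(Add(Mul(1621, Rational(-1, 571)), -44467), Rational(1, 2)), 131), -1) = Pow(Add(Pow(Add(Rational(-1621, 571), -44467), Rational(1, 2)), 131), -1) = Pow(Add(Pow(Rational(-25392278, 571), Rational(1, 2)), 131), -1) = Pow(Add(Mul(Rational(1, 571), I, Pow(14498990738, Rational(1, 2))), 131), -1) = Pow(Add(131, Mul(Rational(1, 571), I, Pow(14498990738, Rational(1, 2)))), -1)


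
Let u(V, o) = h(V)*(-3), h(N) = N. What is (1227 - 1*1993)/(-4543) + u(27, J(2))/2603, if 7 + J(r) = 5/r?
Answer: 1625915/11825429 ≈ 0.13749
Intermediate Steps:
J(r) = -7 + 5/r
u(V, o) = -3*V (u(V, o) = V*(-3) = -3*V)
(1227 - 1*1993)/(-4543) + u(27, J(2))/2603 = (1227 - 1*1993)/(-4543) - 3*27/2603 = (1227 - 1993)*(-1/4543) - 81*1/2603 = -766*(-1/4543) - 81/2603 = 766/4543 - 81/2603 = 1625915/11825429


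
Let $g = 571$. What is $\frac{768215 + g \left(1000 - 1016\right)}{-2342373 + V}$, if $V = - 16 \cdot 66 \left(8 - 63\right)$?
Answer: $- \frac{759079}{2284293} \approx -0.3323$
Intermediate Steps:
$V = 58080$ ($V = - 1056 \left(8 - 63\right) = - 1056 \left(-55\right) = \left(-1\right) \left(-58080\right) = 58080$)
$\frac{768215 + g \left(1000 - 1016\right)}{-2342373 + V} = \frac{768215 + 571 \left(1000 - 1016\right)}{-2342373 + 58080} = \frac{768215 + 571 \left(-16\right)}{-2284293} = \left(768215 - 9136\right) \left(- \frac{1}{2284293}\right) = 759079 \left(- \frac{1}{2284293}\right) = - \frac{759079}{2284293}$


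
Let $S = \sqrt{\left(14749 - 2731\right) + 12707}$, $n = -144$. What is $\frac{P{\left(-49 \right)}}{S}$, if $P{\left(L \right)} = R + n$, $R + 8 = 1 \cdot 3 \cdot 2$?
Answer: $- \frac{146 \sqrt{989}}{4945} \approx -0.92851$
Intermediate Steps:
$R = -2$ ($R = -8 + 1 \cdot 3 \cdot 2 = -8 + 3 \cdot 2 = -8 + 6 = -2$)
$P{\left(L \right)} = -146$ ($P{\left(L \right)} = -2 - 144 = -146$)
$S = 5 \sqrt{989}$ ($S = \sqrt{12018 + 12707} = \sqrt{24725} = 5 \sqrt{989} \approx 157.24$)
$\frac{P{\left(-49 \right)}}{S} = - \frac{146}{5 \sqrt{989}} = - 146 \frac{\sqrt{989}}{4945} = - \frac{146 \sqrt{989}}{4945}$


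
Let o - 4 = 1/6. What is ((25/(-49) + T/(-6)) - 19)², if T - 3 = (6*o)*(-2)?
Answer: 11785489/86436 ≈ 136.35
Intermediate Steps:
o = 25/6 (o = 4 + 1/6 = 4 + ⅙ = 25/6 ≈ 4.1667)
T = -47 (T = 3 + (6*(25/6))*(-2) = 3 + 25*(-2) = 3 - 50 = -47)
((25/(-49) + T/(-6)) - 19)² = ((25/(-49) - 47/(-6)) - 19)² = ((25*(-1/49) - 47*(-⅙)) - 19)² = ((-25/49 + 47/6) - 19)² = (2153/294 - 19)² = (-3433/294)² = 11785489/86436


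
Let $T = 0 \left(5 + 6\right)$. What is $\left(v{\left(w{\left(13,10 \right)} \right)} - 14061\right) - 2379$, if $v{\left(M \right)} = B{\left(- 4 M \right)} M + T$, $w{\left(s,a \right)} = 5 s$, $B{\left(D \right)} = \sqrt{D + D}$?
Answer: $-16440 + 130 i \sqrt{130} \approx -16440.0 + 1482.2 i$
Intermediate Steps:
$T = 0$ ($T = 0 \cdot 11 = 0$)
$B{\left(D \right)} = \sqrt{2} \sqrt{D}$ ($B{\left(D \right)} = \sqrt{2 D} = \sqrt{2} \sqrt{D}$)
$v{\left(M \right)} = 2 M \sqrt{2} \sqrt{- M}$ ($v{\left(M \right)} = \sqrt{2} \sqrt{- 4 M} M + 0 = \sqrt{2} \cdot 2 \sqrt{- M} M + 0 = 2 \sqrt{2} \sqrt{- M} M + 0 = 2 M \sqrt{2} \sqrt{- M} + 0 = 2 M \sqrt{2} \sqrt{- M}$)
$\left(v{\left(w{\left(13,10 \right)} \right)} - 14061\right) - 2379 = \left(- 2 \sqrt{2} \left(- 5 \cdot 13\right)^{\frac{3}{2}} - 14061\right) - 2379 = \left(- 2 \sqrt{2} \left(\left(-1\right) 65\right)^{\frac{3}{2}} - 14061\right) - 2379 = \left(- 2 \sqrt{2} \left(-65\right)^{\frac{3}{2}} - 14061\right) - 2379 = \left(- 2 \sqrt{2} \left(- 65 i \sqrt{65}\right) - 14061\right) - 2379 = \left(130 i \sqrt{130} - 14061\right) - 2379 = \left(-14061 + 130 i \sqrt{130}\right) - 2379 = -16440 + 130 i \sqrt{130}$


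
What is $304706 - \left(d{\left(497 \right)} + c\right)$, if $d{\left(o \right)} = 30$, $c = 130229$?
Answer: $174447$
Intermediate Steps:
$304706 - \left(d{\left(497 \right)} + c\right) = 304706 - \left(30 + 130229\right) = 304706 - 130259 = 174447$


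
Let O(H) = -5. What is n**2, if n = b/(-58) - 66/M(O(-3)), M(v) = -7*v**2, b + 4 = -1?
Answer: 22118209/103022500 ≈ 0.21469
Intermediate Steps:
b = -5 (b = -4 - 1 = -5)
n = 4703/10150 (n = -5/(-58) - 66/((-7*(-5)**2)) = -5*(-1/58) - 66/((-7*25)) = 5/58 - 66/(-175) = 5/58 - 66*(-1/175) = 5/58 + 66/175 = 4703/10150 ≈ 0.46335)
n**2 = (4703/10150)**2 = 22118209/103022500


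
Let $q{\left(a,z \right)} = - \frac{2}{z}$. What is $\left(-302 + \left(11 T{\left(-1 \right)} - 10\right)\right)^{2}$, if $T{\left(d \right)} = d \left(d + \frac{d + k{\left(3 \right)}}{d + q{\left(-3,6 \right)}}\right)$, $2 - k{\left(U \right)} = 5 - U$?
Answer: $\frac{1530169}{16} \approx 95636.0$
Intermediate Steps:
$k{\left(U \right)} = -3 + U$ ($k{\left(U \right)} = 2 - \left(5 - U\right) = 2 + \left(-5 + U\right) = -3 + U$)
$T{\left(d \right)} = d \left(d + \frac{d}{- \frac{1}{3} + d}\right)$ ($T{\left(d \right)} = d \left(d + \frac{d + \left(-3 + 3\right)}{d - \frac{2}{6}}\right) = d \left(d + \frac{d + 0}{d - \frac{1}{3}}\right) = d \left(d + \frac{d}{d - \frac{1}{3}}\right) = d \left(d + \frac{d}{- \frac{1}{3} + d}\right)$)
$\left(-302 + \left(11 T{\left(-1 \right)} - 10\right)\right)^{2} = \left(-302 - \left(10 - 11 \frac{\left(-1\right)^{2} \left(2 + 3 \left(-1\right)\right)}{-1 + 3 \left(-1\right)}\right)\right)^{2} = \left(-302 - \left(10 - 11 \cdot 1 \frac{1}{-1 - 3} \left(2 - 3\right)\right)\right)^{2} = \left(-302 - \left(10 - 11 \cdot 1 \frac{1}{-4} \left(-1\right)\right)\right)^{2} = \left(-302 - \left(10 - 11 \cdot 1 \left(- \frac{1}{4}\right) \left(-1\right)\right)\right)^{2} = \left(-302 + \left(11 \cdot \frac{1}{4} - 10\right)\right)^{2} = \left(-302 + \left(\frac{11}{4} - 10\right)\right)^{2} = \left(-302 - \frac{29}{4}\right)^{2} = \left(- \frac{1237}{4}\right)^{2} = \frac{1530169}{16}$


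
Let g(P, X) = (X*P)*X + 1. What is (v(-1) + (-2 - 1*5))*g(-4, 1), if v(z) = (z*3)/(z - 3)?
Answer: 75/4 ≈ 18.750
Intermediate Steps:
g(P, X) = 1 + P*X**2 (g(P, X) = (P*X)*X + 1 = P*X**2 + 1 = 1 + P*X**2)
v(z) = 3*z/(-3 + z) (v(z) = (3*z)/(-3 + z) = 3*z/(-3 + z))
(v(-1) + (-2 - 1*5))*g(-4, 1) = (3*(-1)/(-3 - 1) + (-2 - 1*5))*(1 - 4*1**2) = (3*(-1)/(-4) + (-2 - 5))*(1 - 4*1) = (3*(-1)*(-1/4) - 7)*(1 - 4) = (3/4 - 7)*(-3) = -25/4*(-3) = 75/4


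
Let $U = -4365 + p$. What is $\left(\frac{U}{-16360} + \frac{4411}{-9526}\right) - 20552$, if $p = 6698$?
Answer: $- \frac{145592192129}{7083880} \approx -20553.0$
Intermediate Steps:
$U = 2333$ ($U = -4365 + 6698 = 2333$)
$\left(\frac{U}{-16360} + \frac{4411}{-9526}\right) - 20552 = \left(\frac{2333}{-16360} + \frac{4411}{-9526}\right) - 20552 = \left(2333 \left(- \frac{1}{16360}\right) + 4411 \left(- \frac{1}{9526}\right)\right) - 20552 = \left(- \frac{2333}{16360} - \frac{401}{866}\right) - 20552 = - \frac{4290369}{7083880} - 20552 = - \frac{145592192129}{7083880}$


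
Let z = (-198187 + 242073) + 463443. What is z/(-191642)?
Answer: -507329/191642 ≈ -2.6473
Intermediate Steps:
z = 507329 (z = 43886 + 463443 = 507329)
z/(-191642) = 507329/(-191642) = 507329*(-1/191642) = -507329/191642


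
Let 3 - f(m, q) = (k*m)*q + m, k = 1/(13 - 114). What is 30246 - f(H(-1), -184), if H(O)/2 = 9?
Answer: 3059673/101 ≈ 30294.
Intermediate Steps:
k = -1/101 (k = 1/(-101) = -1/101 ≈ -0.0099010)
H(O) = 18 (H(O) = 2*9 = 18)
f(m, q) = 3 - m + m*q/101 (f(m, q) = 3 - ((-m/101)*q + m) = 3 - (-m*q/101 + m) = 3 - (m - m*q/101) = 3 + (-m + m*q/101) = 3 - m + m*q/101)
30246 - f(H(-1), -184) = 30246 - (3 - 1*18 + (1/101)*18*(-184)) = 30246 - (3 - 18 - 3312/101) = 30246 - 1*(-4827/101) = 30246 + 4827/101 = 3059673/101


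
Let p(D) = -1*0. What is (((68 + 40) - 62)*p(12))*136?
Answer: 0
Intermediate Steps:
p(D) = 0
(((68 + 40) - 62)*p(12))*136 = (((68 + 40) - 62)*0)*136 = ((108 - 62)*0)*136 = (46*0)*136 = 0*136 = 0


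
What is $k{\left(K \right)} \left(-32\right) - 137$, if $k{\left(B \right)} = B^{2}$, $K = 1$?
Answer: $-169$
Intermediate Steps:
$k{\left(K \right)} \left(-32\right) - 137 = 1^{2} \left(-32\right) - 137 = 1 \left(-32\right) - 137 = -32 - 137 = -169$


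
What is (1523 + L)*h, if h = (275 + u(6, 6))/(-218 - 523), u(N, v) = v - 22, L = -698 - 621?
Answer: -17612/247 ≈ -71.304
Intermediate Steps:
L = -1319
u(N, v) = -22 + v
h = -259/741 (h = (275 + (-22 + 6))/(-218 - 523) = (275 - 16)/(-741) = 259*(-1/741) = -259/741 ≈ -0.34953)
(1523 + L)*h = (1523 - 1319)*(-259/741) = 204*(-259/741) = -17612/247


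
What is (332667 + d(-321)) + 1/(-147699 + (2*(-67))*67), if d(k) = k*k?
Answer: 68265422315/156677 ≈ 4.3571e+5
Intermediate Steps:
d(k) = k²
(332667 + d(-321)) + 1/(-147699 + (2*(-67))*67) = (332667 + (-321)²) + 1/(-147699 + (2*(-67))*67) = (332667 + 103041) + 1/(-147699 - 134*67) = 435708 + 1/(-147699 - 8978) = 435708 + 1/(-156677) = 435708 - 1/156677 = 68265422315/156677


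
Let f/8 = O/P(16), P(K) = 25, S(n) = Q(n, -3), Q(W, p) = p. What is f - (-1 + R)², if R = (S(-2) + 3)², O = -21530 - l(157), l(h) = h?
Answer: -173521/25 ≈ -6940.8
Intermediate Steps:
S(n) = -3
O = -21687 (O = -21530 - 1*157 = -21530 - 157 = -21687)
R = 0 (R = (-3 + 3)² = 0² = 0)
f = -173496/25 (f = 8*(-21687/25) = -173496/25 ≈ -6939.8)
f - (-1 + R)² = -173496/25 - (-1 + 0)² = -173496/25 - 1*(-1)² = -173496/25 - 1*1 = -173496/25 - 1 = -173521/25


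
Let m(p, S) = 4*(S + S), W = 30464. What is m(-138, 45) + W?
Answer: 30824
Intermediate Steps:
m(p, S) = 8*S (m(p, S) = 4*(2*S) = 8*S)
m(-138, 45) + W = 8*45 + 30464 = 360 + 30464 = 30824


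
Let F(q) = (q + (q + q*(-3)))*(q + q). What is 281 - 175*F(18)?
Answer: 113681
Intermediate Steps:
F(q) = -2*q² (F(q) = (q + (q - 3*q))*(2*q) = (q - 2*q)*(2*q) = (-q)*(2*q) = -2*q²)
281 - 175*F(18) = 281 - (-350)*18² = 281 - (-350)*324 = 281 - 175*(-648) = 281 + 113400 = 113681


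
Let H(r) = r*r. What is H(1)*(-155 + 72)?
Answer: -83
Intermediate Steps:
H(r) = r**2
H(1)*(-155 + 72) = 1**2*(-155 + 72) = 1*(-83) = -83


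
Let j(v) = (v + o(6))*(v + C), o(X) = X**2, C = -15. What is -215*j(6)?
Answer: 81270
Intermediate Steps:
j(v) = (-15 + v)*(36 + v) (j(v) = (v + 6**2)*(v - 15) = (v + 36)*(-15 + v) = (36 + v)*(-15 + v) = (-15 + v)*(36 + v))
-215*j(6) = -215*(-540 + 6**2 + 21*6) = -215*(-540 + 36 + 126) = -215*(-378) = 81270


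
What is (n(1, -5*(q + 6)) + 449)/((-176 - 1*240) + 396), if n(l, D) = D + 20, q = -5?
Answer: -116/5 ≈ -23.200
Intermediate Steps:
n(l, D) = 20 + D
(n(1, -5*(q + 6)) + 449)/((-176 - 1*240) + 396) = ((20 - 5*(-5 + 6)) + 449)/((-176 - 1*240) + 396) = ((20 - 5*1) + 449)/((-176 - 240) + 396) = ((20 - 5) + 449)/(-416 + 396) = (15 + 449)/(-20) = 464*(-1/20) = -116/5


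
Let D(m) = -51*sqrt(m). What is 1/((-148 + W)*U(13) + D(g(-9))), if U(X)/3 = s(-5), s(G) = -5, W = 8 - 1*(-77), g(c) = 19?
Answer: 105/93734 + 17*sqrt(19)/281202 ≈ 0.0013837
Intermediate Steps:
W = 85 (W = 8 + 77 = 85)
U(X) = -15 (U(X) = 3*(-5) = -15)
1/((-148 + W)*U(13) + D(g(-9))) = 1/((-148 + 85)*(-15) - 51*sqrt(19)) = 1/(-63*(-15) - 51*sqrt(19)) = 1/(945 - 51*sqrt(19))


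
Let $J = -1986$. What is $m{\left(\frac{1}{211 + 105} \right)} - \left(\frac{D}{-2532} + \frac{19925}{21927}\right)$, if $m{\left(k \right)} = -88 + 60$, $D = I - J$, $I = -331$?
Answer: $- \frac{174299723}{6168796} \approx -28.255$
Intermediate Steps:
$D = 1655$ ($D = -331 - -1986 = -331 + 1986 = 1655$)
$m{\left(k \right)} = -28$
$m{\left(\frac{1}{211 + 105} \right)} - \left(\frac{D}{-2532} + \frac{19925}{21927}\right) = -28 - \left(\frac{1655}{-2532} + \frac{19925}{21927}\right) = -28 - \left(1655 \left(- \frac{1}{2532}\right) + 19925 \cdot \frac{1}{21927}\right) = -28 - \left(- \frac{1655}{2532} + \frac{19925}{21927}\right) = -28 - \frac{1573435}{6168796} = - \frac{174299723}{6168796}$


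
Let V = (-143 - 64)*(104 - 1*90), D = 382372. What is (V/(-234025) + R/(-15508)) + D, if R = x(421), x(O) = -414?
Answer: 30167987648629/78896950 ≈ 3.8237e+5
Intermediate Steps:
R = -414
V = -2898 (V = -207*(104 - 90) = -207*14 = -2898)
(V/(-234025) + R/(-15508)) + D = (-2898/(-234025) - 414/(-15508)) + 382372 = (-2898*(-1/234025) - 414*(-1/15508)) + 382372 = (126/10175 + 207/7754) + 382372 = 3083229/78896950 + 382372 = 30167987648629/78896950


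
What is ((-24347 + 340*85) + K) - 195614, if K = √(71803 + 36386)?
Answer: -191061 + 3*√12021 ≈ -1.9073e+5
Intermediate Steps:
K = 3*√12021 (K = √108189 = 3*√12021 ≈ 328.92)
((-24347 + 340*85) + K) - 195614 = ((-24347 + 340*85) + 3*√12021) - 195614 = ((-24347 + 28900) + 3*√12021) - 195614 = (4553 + 3*√12021) - 195614 = -191061 + 3*√12021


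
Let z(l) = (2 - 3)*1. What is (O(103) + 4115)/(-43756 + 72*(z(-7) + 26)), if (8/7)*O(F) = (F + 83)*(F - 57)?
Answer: -23203/83912 ≈ -0.27652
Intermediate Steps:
z(l) = -1 (z(l) = -1*1 = -1)
O(F) = 7*(-57 + F)*(83 + F)/8 (O(F) = 7*((F + 83)*(F - 57))/8 = 7*((83 + F)*(-57 + F))/8 = 7*((-57 + F)*(83 + F))/8 = 7*(-57 + F)*(83 + F)/8)
(O(103) + 4115)/(-43756 + 72*(z(-7) + 26)) = ((-33117/8 + (7/8)*103² + (91/4)*103) + 4115)/(-43756 + 72*(-1 + 26)) = ((-33117/8 + (7/8)*10609 + 9373/4) + 4115)/(-43756 + 72*25) = ((-33117/8 + 74263/8 + 9373/4) + 4115)/(-43756 + 1800) = (14973/2 + 4115)/(-41956) = (23203/2)*(-1/41956) = -23203/83912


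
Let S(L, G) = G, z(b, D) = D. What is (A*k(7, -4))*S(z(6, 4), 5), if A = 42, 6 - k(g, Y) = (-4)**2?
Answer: -2100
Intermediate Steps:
k(g, Y) = -10 (k(g, Y) = 6 - 1*(-4)**2 = 6 - 1*16 = 6 - 16 = -10)
(A*k(7, -4))*S(z(6, 4), 5) = (42*(-10))*5 = -420*5 = -2100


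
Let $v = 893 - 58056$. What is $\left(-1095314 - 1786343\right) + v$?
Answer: $-2938820$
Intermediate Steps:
$v = -57163$ ($v = 893 - 58056 = -57163$)
$\left(-1095314 - 1786343\right) + v = \left(-1095314 - 1786343\right) - 57163 = -2881657 - 57163 = -2938820$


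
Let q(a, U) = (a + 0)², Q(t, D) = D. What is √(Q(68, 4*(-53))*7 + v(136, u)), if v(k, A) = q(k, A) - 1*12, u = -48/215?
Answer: 10*√170 ≈ 130.38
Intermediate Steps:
q(a, U) = a²
u = -48/215 (u = -48*1/215 = -48/215 ≈ -0.22326)
v(k, A) = -12 + k² (v(k, A) = k² - 1*12 = k² - 12 = -12 + k²)
√(Q(68, 4*(-53))*7 + v(136, u)) = √((4*(-53))*7 + (-12 + 136²)) = √(-212*7 + (-12 + 18496)) = √(-1484 + 18484) = √17000 = 10*√170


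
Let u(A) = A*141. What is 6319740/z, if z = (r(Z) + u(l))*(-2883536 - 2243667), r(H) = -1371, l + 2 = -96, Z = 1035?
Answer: 2106580/25959028789 ≈ 8.1150e-5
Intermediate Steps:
l = -98 (l = -2 - 96 = -98)
u(A) = 141*A
z = 77877086367 (z = (-1371 + 141*(-98))*(-2883536 - 2243667) = (-1371 - 13818)*(-5127203) = -15189*(-5127203) = 77877086367)
6319740/z = 6319740/77877086367 = 6319740*(1/77877086367) = 2106580/25959028789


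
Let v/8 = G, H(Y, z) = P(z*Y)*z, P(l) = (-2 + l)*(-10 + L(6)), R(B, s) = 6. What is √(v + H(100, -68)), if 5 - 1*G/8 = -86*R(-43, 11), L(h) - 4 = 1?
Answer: 2*I*√569834 ≈ 1509.7*I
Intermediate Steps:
L(h) = 5 (L(h) = 4 + 1 = 5)
P(l) = 10 - 5*l (P(l) = (-2 + l)*(-10 + 5) = (-2 + l)*(-5) = 10 - 5*l)
H(Y, z) = z*(10 - 5*Y*z) (H(Y, z) = (10 - 5*z*Y)*z = (10 - 5*Y*z)*z = z*(10 - 5*Y*z))
G = 4168 (G = 40 - (-688)*6 = 40 - 8*(-516) = 40 + 4128 = 4168)
v = 33344 (v = 8*4168 = 33344)
√(v + H(100, -68)) = √(33344 + 5*(-68)*(2 - 1*100*(-68))) = √(33344 + 5*(-68)*(2 + 6800)) = √(33344 + 5*(-68)*6802) = √(33344 - 2312680) = √(-2279336) = 2*I*√569834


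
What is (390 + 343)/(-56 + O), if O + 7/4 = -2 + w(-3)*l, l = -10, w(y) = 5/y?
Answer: -8796/517 ≈ -17.014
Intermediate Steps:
O = 155/12 (O = -7/4 + (-2 + (5/(-3))*(-10)) = -7/4 + (-2 + (5*(-⅓))*(-10)) = -7/4 + (-2 - 5/3*(-10)) = -7/4 + (-2 + 50/3) = -7/4 + 44/3 = 155/12 ≈ 12.917)
(390 + 343)/(-56 + O) = (390 + 343)/(-56 + 155/12) = 733/(-517/12) = 733*(-12/517) = -8796/517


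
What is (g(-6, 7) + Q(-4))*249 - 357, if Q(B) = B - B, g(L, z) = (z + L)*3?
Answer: 390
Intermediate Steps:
g(L, z) = 3*L + 3*z (g(L, z) = (L + z)*3 = 3*L + 3*z)
Q(B) = 0
(g(-6, 7) + Q(-4))*249 - 357 = ((3*(-6) + 3*7) + 0)*249 - 357 = ((-18 + 21) + 0)*249 - 357 = (3 + 0)*249 - 357 = 3*249 - 357 = 747 - 357 = 390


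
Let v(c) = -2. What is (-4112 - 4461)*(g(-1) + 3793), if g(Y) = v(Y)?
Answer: -32500243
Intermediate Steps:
g(Y) = -2
(-4112 - 4461)*(g(-1) + 3793) = (-4112 - 4461)*(-2 + 3793) = -8573*3791 = -32500243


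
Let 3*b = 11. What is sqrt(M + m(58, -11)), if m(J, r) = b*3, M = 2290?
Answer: sqrt(2301) ≈ 47.969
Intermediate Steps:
b = 11/3 (b = (1/3)*11 = 11/3 ≈ 3.6667)
m(J, r) = 11 (m(J, r) = (11/3)*3 = 11)
sqrt(M + m(58, -11)) = sqrt(2290 + 11) = sqrt(2301)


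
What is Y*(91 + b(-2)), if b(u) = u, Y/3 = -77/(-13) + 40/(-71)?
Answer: 1320849/923 ≈ 1431.0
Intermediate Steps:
Y = 14841/923 (Y = 3*(-77/(-13) + 40/(-71)) = 3*(-77*(-1/13) + 40*(-1/71)) = 3*(77/13 - 40/71) = 3*(4947/923) = 14841/923 ≈ 16.079)
Y*(91 + b(-2)) = 14841*(91 - 2)/923 = (14841/923)*89 = 1320849/923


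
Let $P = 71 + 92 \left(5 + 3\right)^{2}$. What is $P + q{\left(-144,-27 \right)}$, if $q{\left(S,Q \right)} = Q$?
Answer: $5932$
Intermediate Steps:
$P = 5959$ ($P = 71 + 92 \cdot 8^{2} = 71 + 92 \cdot 64 = 71 + 5888 = 5959$)
$P + q{\left(-144,-27 \right)} = 5959 - 27 = 5932$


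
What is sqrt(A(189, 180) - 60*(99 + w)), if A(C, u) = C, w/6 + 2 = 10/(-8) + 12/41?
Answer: 3*I*sqrt(875309)/41 ≈ 68.457*I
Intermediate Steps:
w = -1455/82 (w = -12 + 6*(10/(-8) + 12/41) = -12 + 6*(10*(-1/8) + 12*(1/41)) = -12 + 6*(-5/4 + 12/41) = -12 + 6*(-157/164) = -12 - 471/82 = -1455/82 ≈ -17.744)
sqrt(A(189, 180) - 60*(99 + w)) = sqrt(189 - 60*(99 - 1455/82)) = sqrt(189 - 60*6663/82) = sqrt(189 - 199890/41) = sqrt(-192141/41) = 3*I*sqrt(875309)/41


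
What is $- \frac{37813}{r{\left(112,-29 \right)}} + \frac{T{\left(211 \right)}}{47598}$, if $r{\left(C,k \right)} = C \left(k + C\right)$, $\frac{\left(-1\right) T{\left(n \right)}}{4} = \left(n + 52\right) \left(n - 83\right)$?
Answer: $- \frac{1525792675}{221235504} \approx -6.8967$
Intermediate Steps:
$T{\left(n \right)} = - 4 \left(-83 + n\right) \left(52 + n\right)$ ($T{\left(n \right)} = - 4 \left(n + 52\right) \left(n - 83\right) = - 4 \left(52 + n\right) \left(-83 + n\right) = - 4 \left(-83 + n\right) \left(52 + n\right)$)
$r{\left(C,k \right)} = C \left(C + k\right)$
$- \frac{37813}{r{\left(112,-29 \right)}} + \frac{T{\left(211 \right)}}{47598} = - \frac{37813}{112 \left(112 - 29\right)} + \frac{17264 - 4 \cdot 211^{2} + 124 \cdot 211}{47598} = - \frac{37813}{112 \cdot 83} + \left(17264 - 178084 + 26164\right) \frac{1}{47598} = - \frac{37813}{9296} + \left(17264 - 178084 + 26164\right) \frac{1}{47598} = \left(-37813\right) \frac{1}{9296} - \frac{67328}{23799} = - \frac{37813}{9296} - \frac{67328}{23799} = - \frac{1525792675}{221235504}$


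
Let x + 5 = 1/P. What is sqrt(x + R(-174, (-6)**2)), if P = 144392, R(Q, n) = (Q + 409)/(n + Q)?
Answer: 11*I*sqrt(1374678946182)/4981524 ≈ 2.589*I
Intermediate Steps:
R(Q, n) = (409 + Q)/(Q + n)
x = -721959/144392 (x = -5 + 1/144392 = -721959/144392 ≈ -5.0000)
sqrt(x + R(-174, (-6)**2)) = sqrt(-721959/144392 + (409 - 174)/(-174 + (-6)**2)) = sqrt(-721959/144392 + 235/(-174 + 36)) = sqrt(-721959/144392 + 235/(-138)) = sqrt(-721959/144392 - 1/138*235) = sqrt(-721959/144392 - 235/138) = sqrt(-66781231/9963048) = 11*I*sqrt(1374678946182)/4981524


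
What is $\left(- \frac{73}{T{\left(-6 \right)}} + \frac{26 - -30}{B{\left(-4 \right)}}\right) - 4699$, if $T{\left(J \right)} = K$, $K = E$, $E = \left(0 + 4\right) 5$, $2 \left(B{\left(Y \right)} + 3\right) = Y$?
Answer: $- \frac{94277}{20} \approx -4713.9$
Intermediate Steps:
$B{\left(Y \right)} = -3 + \frac{Y}{2}$
$E = 20$ ($E = 4 \cdot 5 = 20$)
$K = 20$
$T{\left(J \right)} = 20$
$\left(- \frac{73}{T{\left(-6 \right)}} + \frac{26 - -30}{B{\left(-4 \right)}}\right) - 4699 = \left(- \frac{73}{20} + \frac{26 - -30}{-3 + \frac{1}{2} \left(-4\right)}\right) - 4699 = \left(\left(-73\right) \frac{1}{20} + \frac{26 + 30}{-3 - 2}\right) - 4699 = \left(- \frac{73}{20} + \frac{56}{-5}\right) - 4699 = \left(- \frac{73}{20} + 56 \left(- \frac{1}{5}\right)\right) - 4699 = \left(- \frac{73}{20} - \frac{56}{5}\right) - 4699 = - \frac{297}{20} - 4699 = - \frac{94277}{20}$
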